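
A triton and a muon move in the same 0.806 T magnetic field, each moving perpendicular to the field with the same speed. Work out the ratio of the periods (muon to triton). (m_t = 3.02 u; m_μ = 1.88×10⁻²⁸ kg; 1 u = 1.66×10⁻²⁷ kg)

ratio ≈ 0.0375

T = 2πm/(qB) is independent of speed, so T₂/T₁ = (m₂/q₂)/(m₁/q₁).
T_{muon}/T_{triton} = (1.88×10^-28/1e) / (5.01×10^-27/1e) = 0.0375.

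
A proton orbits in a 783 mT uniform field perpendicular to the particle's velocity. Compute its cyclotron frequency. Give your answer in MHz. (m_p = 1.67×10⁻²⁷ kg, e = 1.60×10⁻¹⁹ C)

f ≈ 11.9 MHz

f = qB/(2πm) = (1×1.60×10^-19)(0.783) / [2π(1.67×10^-27)] = 1.19×10^7 Hz.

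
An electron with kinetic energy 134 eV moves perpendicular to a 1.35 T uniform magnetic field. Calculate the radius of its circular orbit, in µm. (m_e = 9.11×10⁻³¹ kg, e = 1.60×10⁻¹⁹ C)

r ≈ 28.9 µm

Convert the energy: K = 134 eV = 2.14×10^-17 J.
v = √(2K/m) = √(2·2.14×10^-17/9.11×10^-31) = 6.86×10^6 m/s.
r = mv/(qB) = (9.11×10^-31)(6.86×10^6) / [(1×1.60×10^-19)(1.35)] = 2.89×10^-5 m.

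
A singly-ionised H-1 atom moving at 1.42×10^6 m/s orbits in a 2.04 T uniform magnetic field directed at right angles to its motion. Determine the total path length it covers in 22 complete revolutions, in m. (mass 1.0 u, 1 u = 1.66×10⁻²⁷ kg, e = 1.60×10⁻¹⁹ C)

L ≈ 0.998 m

r = mv/(qB) = 7.22×10^-3 m, so one revolution covers 2πr = 0.0454 m.
In 22 revolutions: L = 22·2πr = 0.998 m.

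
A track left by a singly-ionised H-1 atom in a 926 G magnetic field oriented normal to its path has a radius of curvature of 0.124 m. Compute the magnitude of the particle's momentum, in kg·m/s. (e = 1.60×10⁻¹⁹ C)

Since qvB = mv²/r, the momentum p = mv = qBr.
p = (1×1.60×10^-19)(0.0926)(0.124) = 1.84×10^-21 kg·m/s.

p ≈ 1.84×10^-21 kg·m/s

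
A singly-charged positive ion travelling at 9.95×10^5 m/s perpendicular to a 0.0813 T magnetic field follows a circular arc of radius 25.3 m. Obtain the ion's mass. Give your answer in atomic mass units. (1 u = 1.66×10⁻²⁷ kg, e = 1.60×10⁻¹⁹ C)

m ≈ 199 u

qvB = mv²/r ⇒ m = qBr/v.
m = (1×1.60×10^-19)(0.0813)(25.3) / (9.95×10^5) = 3.31×10^-25 kg = 199 u.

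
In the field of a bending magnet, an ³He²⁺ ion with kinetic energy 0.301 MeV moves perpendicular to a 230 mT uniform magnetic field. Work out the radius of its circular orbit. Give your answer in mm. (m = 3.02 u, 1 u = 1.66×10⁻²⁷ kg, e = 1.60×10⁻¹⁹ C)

Convert the energy: K = 0.301 MeV = 4.82×10^-14 J.
v = √(2K/m) = √(2·4.82×10^-14/5.01×10^-27) = 4.38×10^6 m/s.
r = mv/(qB) = (5.01×10^-27)(4.38×10^6) / [(2×1.60×10^-19)(0.230)] = 0.299 m.

r ≈ 299 mm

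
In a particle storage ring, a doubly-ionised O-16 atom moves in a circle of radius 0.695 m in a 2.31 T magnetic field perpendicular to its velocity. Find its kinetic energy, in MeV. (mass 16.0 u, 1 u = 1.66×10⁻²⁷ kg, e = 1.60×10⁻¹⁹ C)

v = qBr/m = (2×1.60×10^-19)(2.31)(0.695) / (2.66×10^-26) = 1.93×10^7 m/s.
K = ½mv² = 0.5·(2.66×10^-26)·(1.93×10^7)² = 4.97×10^-12 J = 31.1 MeV.

K ≈ 31.1 MeV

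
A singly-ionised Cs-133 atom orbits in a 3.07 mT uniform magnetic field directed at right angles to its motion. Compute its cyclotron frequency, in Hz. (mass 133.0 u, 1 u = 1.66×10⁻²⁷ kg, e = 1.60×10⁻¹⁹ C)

f ≈ 354 Hz

f = qB/(2πm) = (1×1.60×10^-19)(3.07×10^-3) / [2π(2.21×10^-25)] = 354 Hz.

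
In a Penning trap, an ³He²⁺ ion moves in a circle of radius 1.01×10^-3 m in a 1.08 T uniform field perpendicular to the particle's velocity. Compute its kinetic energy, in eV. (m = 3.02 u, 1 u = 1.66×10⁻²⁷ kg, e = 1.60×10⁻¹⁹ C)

K ≈ 75.9 eV

v = qBr/m = (2×1.60×10^-19)(1.08)(1.01×10^-3) / (5.01×10^-27) = 6.96×10^4 m/s.
K = ½mv² = 0.5·(5.01×10^-27)·(6.96×10^4)² = 1.22×10^-17 J = 75.9 eV.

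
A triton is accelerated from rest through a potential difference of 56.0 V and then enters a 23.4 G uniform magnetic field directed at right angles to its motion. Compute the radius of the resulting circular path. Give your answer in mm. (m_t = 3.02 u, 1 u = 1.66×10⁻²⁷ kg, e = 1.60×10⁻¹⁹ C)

r ≈ 801 mm

The kinetic energy gained is K = qV = (1×1.60×10^-19)(56.0) = 8.96×10^-18 J.
v = √(2K/m) = 5.98×10^4 m/s.
r = mv/(qB) = (5.01×10^-27)(5.98×10^4) / [(1×1.60×10^-19)(2.34×10^-3)] = 0.801 m.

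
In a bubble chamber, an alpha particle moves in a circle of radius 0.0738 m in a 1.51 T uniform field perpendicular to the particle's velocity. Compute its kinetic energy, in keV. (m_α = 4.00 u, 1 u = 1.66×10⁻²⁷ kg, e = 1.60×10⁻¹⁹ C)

K ≈ 598 keV

v = qBr/m = (2×1.60×10^-19)(1.51)(0.0738) / (6.64×10^-27) = 5.37×10^6 m/s.
K = ½mv² = 0.5·(6.64×10^-27)·(5.37×10^6)² = 9.58×10^-14 J = 598 keV.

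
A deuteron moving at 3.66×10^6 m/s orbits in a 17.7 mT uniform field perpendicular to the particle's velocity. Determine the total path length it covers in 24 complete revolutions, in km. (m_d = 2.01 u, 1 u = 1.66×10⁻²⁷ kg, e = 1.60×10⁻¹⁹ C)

r = mv/(qB) = 4.31 m, so one revolution covers 2πr = 27.1 m.
In 24 revolutions: L = 24·2πr = 650 m.

L ≈ 0.650 km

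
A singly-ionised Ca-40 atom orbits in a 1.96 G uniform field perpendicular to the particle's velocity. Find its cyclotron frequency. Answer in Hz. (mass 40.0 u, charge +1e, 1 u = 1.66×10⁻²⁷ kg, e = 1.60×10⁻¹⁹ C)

f = qB/(2πm) = (1×1.60×10^-19)(1.96×10^-4) / [2π(6.64×10^-26)] = 75.2 Hz.

f ≈ 75.2 Hz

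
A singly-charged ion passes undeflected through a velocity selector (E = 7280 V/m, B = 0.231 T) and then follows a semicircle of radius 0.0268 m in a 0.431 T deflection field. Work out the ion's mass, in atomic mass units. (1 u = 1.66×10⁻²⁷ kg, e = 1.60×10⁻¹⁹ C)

m ≈ 35.3 u

v = E/B₁ = 3.15×10^4 m/s.
From r = mv/(qB₂), m = qB₂r/v = (1×1.60×10^-19)(0.431)(0.0268) / (3.15×10^4) = 5.86×10^-26 kg.
In atomic mass units: m = 5.86×10^-26 / 1.66×10^-27 = 35.3 u.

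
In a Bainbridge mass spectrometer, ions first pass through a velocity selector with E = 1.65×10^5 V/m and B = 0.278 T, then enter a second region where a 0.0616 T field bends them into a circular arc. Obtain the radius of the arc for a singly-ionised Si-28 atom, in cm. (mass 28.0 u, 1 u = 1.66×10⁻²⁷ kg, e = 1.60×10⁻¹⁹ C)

The selector passes v = E/B = 1.65×10^5/0.278 = 5.94×10^5 m/s.
In the deflection region, r = mv/(qB₂) = (4.65×10^-26)(5.94×10^5) / [(1×1.60×10^-19)(0.0616)] = 2.80 m.

r ≈ 280 cm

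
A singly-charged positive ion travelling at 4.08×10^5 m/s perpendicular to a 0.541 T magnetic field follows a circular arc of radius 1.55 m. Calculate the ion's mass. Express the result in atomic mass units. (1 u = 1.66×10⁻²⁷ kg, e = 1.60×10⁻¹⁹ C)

qvB = mv²/r ⇒ m = qBr/v.
m = (1×1.60×10^-19)(0.541)(1.55) / (4.08×10^5) = 3.29×10^-25 kg = 198 u.

m ≈ 198 u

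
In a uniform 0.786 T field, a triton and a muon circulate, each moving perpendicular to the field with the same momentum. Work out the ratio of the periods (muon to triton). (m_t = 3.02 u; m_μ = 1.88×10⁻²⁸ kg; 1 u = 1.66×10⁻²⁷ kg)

ratio ≈ 0.0375

T = 2πm/(qB) is independent of speed, so T₂/T₁ = (m₂/q₂)/(m₁/q₁).
T_{muon}/T_{triton} = (1.88×10^-28/1e) / (5.01×10^-27/1e) = 0.0375.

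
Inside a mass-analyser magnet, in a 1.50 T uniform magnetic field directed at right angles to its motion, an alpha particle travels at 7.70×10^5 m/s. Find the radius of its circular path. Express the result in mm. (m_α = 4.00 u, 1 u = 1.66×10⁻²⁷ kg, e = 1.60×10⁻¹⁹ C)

The magnetic force provides the centripetal force: qvB = mv²/r, so r = mv/(qB).
r = (6.64×10^-27 kg)(7.70×10^5 m/s) / [(2×1.60×10^-19 C)(1.50 T)] = 0.0107 m.

r ≈ 10.7 mm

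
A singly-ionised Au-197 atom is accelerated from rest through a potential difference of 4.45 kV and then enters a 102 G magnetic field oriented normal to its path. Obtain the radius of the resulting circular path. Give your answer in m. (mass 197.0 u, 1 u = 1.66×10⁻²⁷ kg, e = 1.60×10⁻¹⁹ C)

The kinetic energy gained is K = qV = (1×1.60×10^-19)(4450) = 7.12×10^-16 J.
v = √(2K/m) = 6.60×10^4 m/s.
r = mv/(qB) = (3.27×10^-25)(6.60×10^4) / [(1×1.60×10^-19)(0.0102)] = 13.2 m.

r ≈ 13.2 m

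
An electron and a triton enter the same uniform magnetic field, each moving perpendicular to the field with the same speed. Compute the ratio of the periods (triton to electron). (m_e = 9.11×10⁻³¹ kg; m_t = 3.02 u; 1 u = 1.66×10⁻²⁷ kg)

ratio ≈ 5500

T = 2πm/(qB) is independent of speed, so T₂/T₁ = (m₂/q₂)/(m₁/q₁).
T_{triton}/T_{electron} = (5.01×10^-27/1e) / (9.11×10^-31/1e) = 5500.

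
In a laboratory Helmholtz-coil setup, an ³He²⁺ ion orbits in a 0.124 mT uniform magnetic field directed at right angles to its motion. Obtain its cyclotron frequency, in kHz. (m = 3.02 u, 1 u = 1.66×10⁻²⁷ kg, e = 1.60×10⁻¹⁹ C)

f = qB/(2πm) = (2×1.60×10^-19)(1.24×10^-4) / [2π(5.01×10^-27)] = 1260 Hz.

f ≈ 1.26 kHz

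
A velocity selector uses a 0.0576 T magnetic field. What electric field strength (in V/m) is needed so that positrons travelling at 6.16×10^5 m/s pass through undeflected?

qE = qvB ⇒ E = vB = (6.16×10^5)(0.0576) = 3.55×10^4 V/m.

E ≈ 3.55×10^4 V/m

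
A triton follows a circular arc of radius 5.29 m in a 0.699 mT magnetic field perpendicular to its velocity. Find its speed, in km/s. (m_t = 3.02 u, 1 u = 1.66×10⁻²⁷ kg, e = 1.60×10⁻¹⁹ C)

v ≈ 118 km/s

From qvB = mv²/r, v = qBr/m.
v = (1×1.60×10^-19)(6.99×10^-4)(5.29) / (5.01×10^-27) = 1.18×10^5 m/s.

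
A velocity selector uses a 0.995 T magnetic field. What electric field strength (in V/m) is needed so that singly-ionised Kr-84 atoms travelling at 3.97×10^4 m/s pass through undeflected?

qE = qvB ⇒ E = vB = (3.97×10^4)(0.995) = 3.95×10^4 V/m.

E ≈ 3.95×10^4 V/m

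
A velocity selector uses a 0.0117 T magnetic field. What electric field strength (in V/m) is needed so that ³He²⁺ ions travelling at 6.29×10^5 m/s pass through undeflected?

qE = qvB ⇒ E = vB = (6.29×10^5)(0.0117) = 7360 V/m.

E ≈ 7360 V/m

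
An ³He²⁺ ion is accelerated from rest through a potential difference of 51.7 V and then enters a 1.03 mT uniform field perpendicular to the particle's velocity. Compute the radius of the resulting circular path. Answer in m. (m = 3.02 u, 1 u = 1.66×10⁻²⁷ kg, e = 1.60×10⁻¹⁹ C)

r ≈ 1.24 m

The kinetic energy gained is K = qV = (2×1.60×10^-19)(51.7) = 1.65×10^-17 J.
v = √(2K/m) = 8.12×10^4 m/s.
r = mv/(qB) = (5.01×10^-27)(8.12×10^4) / [(2×1.60×10^-19)(1.03×10^-3)] = 1.24 m.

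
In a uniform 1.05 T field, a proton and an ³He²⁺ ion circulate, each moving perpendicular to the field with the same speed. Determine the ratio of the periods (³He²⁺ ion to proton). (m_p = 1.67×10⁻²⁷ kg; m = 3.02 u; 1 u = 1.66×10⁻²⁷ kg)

ratio ≈ 1.50

T = 2πm/(qB) is independent of speed, so T₂/T₁ = (m₂/q₂)/(m₁/q₁).
T_{³He²⁺ ion}/T_{proton} = (5.01×10^-27/2e) / (1.67×10^-27/1e) = 1.50.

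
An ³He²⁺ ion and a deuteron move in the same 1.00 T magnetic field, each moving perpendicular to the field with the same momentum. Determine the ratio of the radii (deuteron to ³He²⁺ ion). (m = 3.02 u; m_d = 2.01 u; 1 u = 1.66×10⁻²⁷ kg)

ratio ≈ 2.00

r = p/(qB) ⇒ at equal p, r ∝ 1/q.
r_{deuteron}/r_{³He²⁺ ion} = 2.00.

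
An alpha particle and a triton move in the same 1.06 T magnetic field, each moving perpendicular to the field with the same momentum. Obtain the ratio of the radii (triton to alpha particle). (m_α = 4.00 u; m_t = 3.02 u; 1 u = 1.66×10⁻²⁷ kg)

r = p/(qB) ⇒ at equal p, r ∝ 1/q.
r_{triton}/r_{alpha particle} = 2.00.

ratio ≈ 2.00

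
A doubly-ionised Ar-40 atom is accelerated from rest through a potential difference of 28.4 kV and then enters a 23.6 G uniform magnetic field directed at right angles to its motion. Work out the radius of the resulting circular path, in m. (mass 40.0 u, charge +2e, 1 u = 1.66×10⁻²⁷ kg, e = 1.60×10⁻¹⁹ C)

The kinetic energy gained is K = qV = (2×1.60×10^-19)(2.84×10^4) = 9.09×10^-15 J.
v = √(2K/m) = 5.23×10^5 m/s.
r = mv/(qB) = (6.64×10^-26)(5.23×10^5) / [(2×1.60×10^-19)(2.36×10^-3)] = 46.0 m.

r ≈ 46.0 m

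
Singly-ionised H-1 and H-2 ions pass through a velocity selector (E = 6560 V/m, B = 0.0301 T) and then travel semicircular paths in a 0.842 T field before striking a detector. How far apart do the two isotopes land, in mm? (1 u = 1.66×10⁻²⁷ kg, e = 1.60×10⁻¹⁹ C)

Both emerge at v = E/B₁ = 2.18×10^5 m/s.
r = mv/(qB₂), so r₁ = 2.69×10^-3 m and r₂ = 5.37×10^-3 m, giving Δr = 2.69×10^-3 m.
After a semicircle each ion lands a diameter 2r from the entry slit, so the separation is 2Δr = 5.37×10^-3 m.

Δd ≈ 5.37 mm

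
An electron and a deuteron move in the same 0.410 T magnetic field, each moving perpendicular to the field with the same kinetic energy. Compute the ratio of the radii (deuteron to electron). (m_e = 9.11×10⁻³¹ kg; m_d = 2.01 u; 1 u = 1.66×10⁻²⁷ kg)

r = √(2mK)/(qB) ⇒ at equal K, r ∝ √m/q.
r_{deuteron}/r_{electron} = 60.5.

ratio ≈ 60.5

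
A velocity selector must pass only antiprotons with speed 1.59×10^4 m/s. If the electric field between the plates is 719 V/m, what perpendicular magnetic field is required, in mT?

qE = qvB ⇒ B = E/v = (719) / (1.59×10^4) = 0.0452 T.

B ≈ 45.2 mT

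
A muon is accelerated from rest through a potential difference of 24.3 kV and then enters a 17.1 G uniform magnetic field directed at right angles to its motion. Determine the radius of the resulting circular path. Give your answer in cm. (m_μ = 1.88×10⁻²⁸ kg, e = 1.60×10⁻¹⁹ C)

r ≈ 442 cm

The kinetic energy gained is K = qV = (1×1.60×10^-19)(2.43×10^4) = 3.89×10^-15 J.
v = √(2K/m) = 6.43×10^6 m/s.
r = mv/(qB) = (1.88×10^-28)(6.43×10^6) / [(1×1.60×10^-19)(1.71×10^-3)] = 4.42 m.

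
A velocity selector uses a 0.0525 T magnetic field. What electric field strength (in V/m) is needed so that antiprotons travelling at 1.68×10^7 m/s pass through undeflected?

E ≈ 8.82×10^5 V/m

qE = qvB ⇒ E = vB = (1.68×10^7)(0.0525) = 8.82×10^5 V/m.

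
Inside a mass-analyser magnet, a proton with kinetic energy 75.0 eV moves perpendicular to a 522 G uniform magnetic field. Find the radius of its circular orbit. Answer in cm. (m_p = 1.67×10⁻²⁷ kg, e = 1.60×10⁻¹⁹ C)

r ≈ 2.40 cm

Convert the energy: K = 75.0 eV = 1.20×10^-17 J.
v = √(2K/m) = √(2·1.20×10^-17/1.67×10^-27) = 1.20×10^5 m/s.
r = mv/(qB) = (1.67×10^-27)(1.20×10^5) / [(1×1.60×10^-19)(0.0522)] = 0.0240 m.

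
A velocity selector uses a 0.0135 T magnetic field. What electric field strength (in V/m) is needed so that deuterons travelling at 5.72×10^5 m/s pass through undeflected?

E ≈ 7720 V/m

qE = qvB ⇒ E = vB = (5.72×10^5)(0.0135) = 7720 V/m.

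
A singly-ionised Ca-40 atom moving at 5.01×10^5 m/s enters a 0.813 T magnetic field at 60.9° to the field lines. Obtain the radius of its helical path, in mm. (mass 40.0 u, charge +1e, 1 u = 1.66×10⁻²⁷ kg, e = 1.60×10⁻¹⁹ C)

r ≈ 223 mm

Only the perpendicular component v⊥ = v sin60.9° = 4.38×10^5 m/s is bent by the field.
r = m v⊥ /(qB) = (6.64×10^-26)(4.38×10^5) / [(1×1.60×10^-19)(0.813)] = 0.223 m.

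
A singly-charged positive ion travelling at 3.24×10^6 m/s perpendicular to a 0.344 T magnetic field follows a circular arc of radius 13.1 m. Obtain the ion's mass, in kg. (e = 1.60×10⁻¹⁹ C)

m ≈ 2.23×10^-25 kg

qvB = mv²/r ⇒ m = qBr/v.
m = (1×1.60×10^-19)(0.344)(13.1) / (3.24×10^6) = 2.23×10^-25 kg.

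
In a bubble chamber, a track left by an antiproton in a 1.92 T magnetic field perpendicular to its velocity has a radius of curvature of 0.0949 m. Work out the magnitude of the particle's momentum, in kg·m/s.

p ≈ 2.92×10^-20 kg·m/s

Since qvB = mv²/r, the momentum p = mv = qBr.
p = (1×1.60×10^-19)(1.92)(0.0949) = 2.92×10^-20 kg·m/s.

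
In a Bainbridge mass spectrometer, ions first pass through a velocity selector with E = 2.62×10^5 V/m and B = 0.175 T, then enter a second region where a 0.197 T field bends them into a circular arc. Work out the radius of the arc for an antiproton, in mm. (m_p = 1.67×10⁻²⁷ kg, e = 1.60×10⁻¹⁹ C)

The selector passes v = E/B = 2.62×10^5/0.175 = 1.50×10^6 m/s.
In the deflection region, r = mv/(qB₂) = (1.67×10^-27)(1.50×10^6) / [(1×1.60×10^-19)(0.197)] = 0.0793 m.

r ≈ 79.3 mm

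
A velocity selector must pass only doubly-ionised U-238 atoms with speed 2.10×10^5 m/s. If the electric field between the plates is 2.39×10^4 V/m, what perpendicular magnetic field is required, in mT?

qE = qvB ⇒ B = E/v = (2.39×10^4) / (2.10×10^5) = 0.114 T.

B ≈ 114 mT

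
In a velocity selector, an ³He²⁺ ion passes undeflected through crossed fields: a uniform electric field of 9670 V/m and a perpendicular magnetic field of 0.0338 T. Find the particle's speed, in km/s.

v ≈ 286 km/s

For zero net force, qE = qvB, so v = E/B.
v = (9670) / (0.0338) = 2.86×10^5 m/s.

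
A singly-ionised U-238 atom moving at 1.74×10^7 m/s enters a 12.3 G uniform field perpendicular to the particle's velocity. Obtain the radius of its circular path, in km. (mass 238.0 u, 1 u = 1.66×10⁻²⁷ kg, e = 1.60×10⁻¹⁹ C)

r ≈ 34.9 km

The magnetic force provides the centripetal force: qvB = mv²/r, so r = mv/(qB).
r = (3.95×10^-25 kg)(1.74×10^7 m/s) / [(1×1.60×10^-19 C)(1.23×10^-3 T)] = 3.49×10^4 m.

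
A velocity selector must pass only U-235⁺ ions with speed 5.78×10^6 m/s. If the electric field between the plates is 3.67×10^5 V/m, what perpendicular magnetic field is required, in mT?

qE = qvB ⇒ B = E/v = (3.67×10^5) / (5.78×10^6) = 0.0635 T.

B ≈ 63.5 mT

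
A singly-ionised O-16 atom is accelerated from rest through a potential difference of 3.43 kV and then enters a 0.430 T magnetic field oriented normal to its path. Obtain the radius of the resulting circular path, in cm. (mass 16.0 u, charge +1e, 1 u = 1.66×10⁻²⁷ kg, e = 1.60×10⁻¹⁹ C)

The kinetic energy gained is K = qV = (1×1.60×10^-19)(3430) = 5.49×10^-16 J.
v = √(2K/m) = 2.03×10^5 m/s.
r = mv/(qB) = (2.66×10^-26)(2.03×10^5) / [(1×1.60×10^-19)(0.430)] = 0.0785 m.

r ≈ 7.85 cm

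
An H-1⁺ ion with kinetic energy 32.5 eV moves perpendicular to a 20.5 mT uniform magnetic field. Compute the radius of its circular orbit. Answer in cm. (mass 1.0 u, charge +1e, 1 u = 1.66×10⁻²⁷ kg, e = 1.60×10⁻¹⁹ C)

Convert the energy: K = 32.5 eV = 5.20×10^-18 J.
v = √(2K/m) = √(2·5.20×10^-18/1.66×10^-27) = 7.92×10^4 m/s.
r = mv/(qB) = (1.66×10^-27)(7.92×10^4) / [(1×1.60×10^-19)(0.0205)] = 0.0401 m.

r ≈ 4.01 cm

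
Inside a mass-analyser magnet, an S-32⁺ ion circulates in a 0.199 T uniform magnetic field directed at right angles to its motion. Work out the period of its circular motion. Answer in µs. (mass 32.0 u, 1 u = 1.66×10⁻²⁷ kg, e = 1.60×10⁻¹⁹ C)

T ≈ 10.5 µs

The cyclotron period is independent of speed: T = 2πm/(qB).
T = 2π(5.31×10^-26) / [(1×1.60×10^-19)(0.199)] = 1.05×10^-5 s.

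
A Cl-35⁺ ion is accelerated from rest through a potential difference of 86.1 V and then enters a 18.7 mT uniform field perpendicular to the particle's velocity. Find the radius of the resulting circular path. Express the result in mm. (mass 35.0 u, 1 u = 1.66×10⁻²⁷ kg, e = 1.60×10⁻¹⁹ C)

The kinetic energy gained is K = qV = (1×1.60×10^-19)(86.1) = 1.38×10^-17 J.
v = √(2K/m) = 2.18×10^4 m/s.
r = mv/(qB) = (5.81×10^-26)(2.18×10^4) / [(1×1.60×10^-19)(0.0187)] = 0.423 m.

r ≈ 423 mm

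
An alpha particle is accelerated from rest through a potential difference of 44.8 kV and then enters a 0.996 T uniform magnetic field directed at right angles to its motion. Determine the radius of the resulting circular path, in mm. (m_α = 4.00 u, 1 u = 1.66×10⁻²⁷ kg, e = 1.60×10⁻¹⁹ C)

r ≈ 43.3 mm

The kinetic energy gained is K = qV = (2×1.60×10^-19)(4.48×10^4) = 1.43×10^-14 J.
v = √(2K/m) = 2.08×10^6 m/s.
r = mv/(qB) = (6.64×10^-27)(2.08×10^6) / [(2×1.60×10^-19)(0.996)] = 0.0433 m.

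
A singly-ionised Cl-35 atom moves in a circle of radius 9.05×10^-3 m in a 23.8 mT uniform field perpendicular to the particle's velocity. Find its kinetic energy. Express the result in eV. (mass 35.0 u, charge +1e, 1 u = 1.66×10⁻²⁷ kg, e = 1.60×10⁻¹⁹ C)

K ≈ 0.0639 eV

v = qBr/m = (1×1.60×10^-19)(0.0238)(9.05×10^-3) / (5.81×10^-26) = 593 m/s.
K = ½mv² = 0.5·(5.81×10^-26)·(593)² = 1.02×10^-20 J = 0.0639 eV.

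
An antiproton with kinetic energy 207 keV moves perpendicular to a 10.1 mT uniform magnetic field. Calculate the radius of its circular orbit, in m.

Convert the energy: K = 207 keV = 3.31×10^-14 J.
v = √(2K/m) = √(2·3.31×10^-14/1.67×10^-27) = 6.30×10^6 m/s.
r = mv/(qB) = (1.67×10^-27)(6.30×10^6) / [(1×1.60×10^-19)(0.0101)] = 6.51 m.

r ≈ 6.51 m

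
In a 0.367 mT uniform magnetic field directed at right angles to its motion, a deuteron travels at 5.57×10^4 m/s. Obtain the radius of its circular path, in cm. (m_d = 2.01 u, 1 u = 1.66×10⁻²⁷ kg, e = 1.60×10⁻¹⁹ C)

The magnetic force provides the centripetal force: qvB = mv²/r, so r = mv/(qB).
r = (3.34×10^-27 kg)(5.57×10^4 m/s) / [(1×1.60×10^-19 C)(3.67×10^-4 T)] = 3.16 m.

r ≈ 316 cm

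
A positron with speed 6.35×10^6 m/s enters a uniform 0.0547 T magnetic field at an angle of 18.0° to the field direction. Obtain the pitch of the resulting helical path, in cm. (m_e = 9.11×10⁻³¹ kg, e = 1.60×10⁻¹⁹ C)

pitch ≈ 0.395 cm

The velocity component along B is v∥ = v cos18.0° = 6.04×10^6 m/s.
The cyclotron period T = 2πm/(qB) = 6.54×10^-10 s is set by m, q, B alone.
Pitch = v∥·T = (6.04×10^6)(6.54×10^-10) = 3.95×10^-3 m.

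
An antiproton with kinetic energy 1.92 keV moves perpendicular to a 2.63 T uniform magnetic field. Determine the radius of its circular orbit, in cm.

r ≈ 0.241 cm

Convert the energy: K = 1.92 keV = 3.07×10^-16 J.
v = √(2K/m) = √(2·3.07×10^-16/1.67×10^-27) = 6.07×10^5 m/s.
r = mv/(qB) = (1.67×10^-27)(6.07×10^5) / [(1×1.60×10^-19)(2.63)] = 2.41×10^-3 m.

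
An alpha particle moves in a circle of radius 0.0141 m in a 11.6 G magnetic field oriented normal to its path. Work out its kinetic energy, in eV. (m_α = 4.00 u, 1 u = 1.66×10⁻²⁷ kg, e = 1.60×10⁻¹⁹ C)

K ≈ 0.0129 eV

v = qBr/m = (2×1.60×10^-19)(1.16×10^-3)(0.0141) / (6.64×10^-27) = 788 m/s.
K = ½mv² = 0.5·(6.64×10^-27)·(788)² = 2.06×10^-21 J = 0.0129 eV.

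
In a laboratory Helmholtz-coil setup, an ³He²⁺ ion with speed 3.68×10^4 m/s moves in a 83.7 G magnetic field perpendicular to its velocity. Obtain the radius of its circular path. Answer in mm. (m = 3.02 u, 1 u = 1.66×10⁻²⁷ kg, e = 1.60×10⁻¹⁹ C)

The magnetic force provides the centripetal force: qvB = mv²/r, so r = mv/(qB).
r = (5.01×10^-27 kg)(3.68×10^4 m/s) / [(2×1.60×10^-19 C)(8.37×10^-3 T)] = 0.0689 m.

r ≈ 68.9 mm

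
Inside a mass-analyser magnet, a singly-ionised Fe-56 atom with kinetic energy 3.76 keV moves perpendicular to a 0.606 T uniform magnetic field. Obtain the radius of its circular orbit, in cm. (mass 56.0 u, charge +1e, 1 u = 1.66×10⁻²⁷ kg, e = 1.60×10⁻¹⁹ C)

r ≈ 10.9 cm

Convert the energy: K = 3.76 keV = 6.02×10^-16 J.
v = √(2K/m) = √(2·6.02×10^-16/9.30×10^-26) = 1.14×10^5 m/s.
r = mv/(qB) = (9.30×10^-26)(1.14×10^5) / [(1×1.60×10^-19)(0.606)] = 0.109 m.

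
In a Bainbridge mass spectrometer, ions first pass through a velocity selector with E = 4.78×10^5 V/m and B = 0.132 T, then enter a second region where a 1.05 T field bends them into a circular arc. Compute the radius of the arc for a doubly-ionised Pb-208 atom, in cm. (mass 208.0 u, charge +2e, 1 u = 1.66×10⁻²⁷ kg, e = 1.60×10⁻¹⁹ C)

The selector passes v = E/B = 4.78×10^5/0.132 = 3.62×10^6 m/s.
In the deflection region, r = mv/(qB₂) = (3.45×10^-25)(3.62×10^6) / [(2×1.60×10^-19)(1.05)] = 3.72 m.

r ≈ 372 cm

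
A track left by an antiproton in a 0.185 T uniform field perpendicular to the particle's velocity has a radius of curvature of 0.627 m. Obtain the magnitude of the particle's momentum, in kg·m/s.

p ≈ 1.86×10^-20 kg·m/s

Since qvB = mv²/r, the momentum p = mv = qBr.
p = (1×1.60×10^-19)(0.185)(0.627) = 1.86×10^-20 kg·m/s.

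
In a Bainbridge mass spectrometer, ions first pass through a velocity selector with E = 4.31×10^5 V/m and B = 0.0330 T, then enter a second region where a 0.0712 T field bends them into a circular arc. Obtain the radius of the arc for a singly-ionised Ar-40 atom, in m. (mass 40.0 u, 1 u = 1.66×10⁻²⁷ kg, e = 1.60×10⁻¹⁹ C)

r ≈ 76.1 m

The selector passes v = E/B = 4.31×10^5/0.0330 = 1.31×10^7 m/s.
In the deflection region, r = mv/(qB₂) = (6.64×10^-26)(1.31×10^7) / [(1×1.60×10^-19)(0.0712)] = 76.1 m.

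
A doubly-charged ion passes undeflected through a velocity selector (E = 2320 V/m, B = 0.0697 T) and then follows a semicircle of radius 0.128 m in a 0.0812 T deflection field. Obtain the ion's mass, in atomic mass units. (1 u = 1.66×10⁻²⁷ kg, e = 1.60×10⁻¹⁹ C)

v = E/B₁ = 3.33×10^4 m/s.
From r = mv/(qB₂), m = qB₂r/v = (2×1.60×10^-19)(0.0812)(0.128) / (3.33×10^4) = 9.99×10^-26 kg.
In atomic mass units: m = 9.99×10^-26 / 1.66×10^-27 = 60.2 u.

m ≈ 60.2 u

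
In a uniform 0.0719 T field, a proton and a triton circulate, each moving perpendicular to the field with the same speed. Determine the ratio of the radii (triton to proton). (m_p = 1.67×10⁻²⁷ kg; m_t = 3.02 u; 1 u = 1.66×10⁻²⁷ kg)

r = mv/(qB) ⇒ at equal v, r ∝ m/q.
r_{triton}/r_{proton} = 3.00.

ratio ≈ 3.00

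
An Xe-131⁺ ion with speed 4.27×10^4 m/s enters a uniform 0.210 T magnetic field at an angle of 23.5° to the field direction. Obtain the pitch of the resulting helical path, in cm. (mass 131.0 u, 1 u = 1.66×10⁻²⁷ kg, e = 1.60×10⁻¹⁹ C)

pitch ≈ 159 cm

The velocity component along B is v∥ = v cos23.5° = 3.92×10^4 m/s.
The cyclotron period T = 2πm/(qB) = 4.07×10^-5 s is set by m, q, B alone.
Pitch = v∥·T = (3.92×10^4)(4.07×10^-5) = 1.59 m.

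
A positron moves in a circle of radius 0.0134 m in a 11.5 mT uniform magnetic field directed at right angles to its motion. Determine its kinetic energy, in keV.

v = qBr/m = (1×1.60×10^-19)(0.0115)(0.0134) / (9.11×10^-31) = 2.71×10^7 m/s.
K = ½mv² = 0.5·(9.11×10^-31)·(2.71×10^7)² = 3.34×10^-16 J = 2.09 keV.

K ≈ 2.09 keV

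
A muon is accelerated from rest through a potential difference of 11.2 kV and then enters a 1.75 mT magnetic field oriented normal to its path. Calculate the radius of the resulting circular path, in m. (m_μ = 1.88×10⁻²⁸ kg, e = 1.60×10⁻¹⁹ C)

The kinetic energy gained is K = qV = (1×1.60×10^-19)(1.12×10^4) = 1.79×10^-15 J.
v = √(2K/m) = 4.37×10^6 m/s.
r = mv/(qB) = (1.88×10^-28)(4.37×10^6) / [(1×1.60×10^-19)(1.75×10^-3)] = 2.93 m.

r ≈ 2.93 m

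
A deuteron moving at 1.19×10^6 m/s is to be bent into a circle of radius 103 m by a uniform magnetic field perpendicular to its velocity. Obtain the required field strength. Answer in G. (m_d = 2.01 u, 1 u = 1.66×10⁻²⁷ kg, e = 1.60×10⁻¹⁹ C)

qvB = mv²/r gives B = mv/(qr).
B = (3.34×10^-27)(1.19×10^6) / [(1×1.60×10^-19)(103)] = 2.41×10^-4 T.

B ≈ 2.41 G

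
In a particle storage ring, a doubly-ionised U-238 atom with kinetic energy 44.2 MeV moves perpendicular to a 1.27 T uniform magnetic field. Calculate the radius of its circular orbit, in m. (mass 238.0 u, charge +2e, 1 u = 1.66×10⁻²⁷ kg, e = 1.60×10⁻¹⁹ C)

Convert the energy: K = 44.2 MeV = 7.07×10^-12 J.
v = √(2K/m) = √(2·7.07×10^-12/3.95×10^-25) = 5.98×10^6 m/s.
r = mv/(qB) = (3.95×10^-25)(5.98×10^6) / [(2×1.60×10^-19)(1.27)] = 5.82 m.

r ≈ 5.82 m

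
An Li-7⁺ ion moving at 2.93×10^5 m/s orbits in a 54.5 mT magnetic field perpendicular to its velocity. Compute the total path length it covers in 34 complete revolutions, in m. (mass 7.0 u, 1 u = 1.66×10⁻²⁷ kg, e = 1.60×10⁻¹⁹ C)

L ≈ 83.4 m

r = mv/(qB) = 0.390 m, so one revolution covers 2πr = 2.45 m.
In 34 revolutions: L = 34·2πr = 83.4 m.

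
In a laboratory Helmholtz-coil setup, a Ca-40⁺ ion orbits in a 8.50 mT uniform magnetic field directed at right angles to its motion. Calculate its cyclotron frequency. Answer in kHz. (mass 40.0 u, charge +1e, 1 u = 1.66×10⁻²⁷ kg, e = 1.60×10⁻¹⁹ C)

f = qB/(2πm) = (1×1.60×10^-19)(8.50×10^-3) / [2π(6.64×10^-26)] = 3260 Hz.

f ≈ 3.26 kHz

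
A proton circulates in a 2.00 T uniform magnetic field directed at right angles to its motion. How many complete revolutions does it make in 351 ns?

N = 10

T = 2πm/(qB) = 2π(1.67×10^-27) / [(1×1.60×10^-19)(2.00)] = 3.2790×10^-8 s.
N = t/T = 3.51×10^-7 / 3.2790×10^-8 ≈ 10.70, so 10 complete revolutions.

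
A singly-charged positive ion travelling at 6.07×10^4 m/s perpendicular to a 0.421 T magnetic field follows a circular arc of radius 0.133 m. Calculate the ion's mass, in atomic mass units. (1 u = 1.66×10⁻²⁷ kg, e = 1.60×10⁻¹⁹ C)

m ≈ 88.9 u

qvB = mv²/r ⇒ m = qBr/v.
m = (1×1.60×10^-19)(0.421)(0.133) / (6.07×10^4) = 1.48×10^-25 kg = 88.9 u.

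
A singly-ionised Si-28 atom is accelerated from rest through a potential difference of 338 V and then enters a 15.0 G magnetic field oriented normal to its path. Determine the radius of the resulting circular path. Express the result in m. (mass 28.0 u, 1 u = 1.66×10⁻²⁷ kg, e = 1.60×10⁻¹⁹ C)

r ≈ 9.34 m

The kinetic energy gained is K = qV = (1×1.60×10^-19)(338) = 5.41×10^-17 J.
v = √(2K/m) = 4.82×10^4 m/s.
r = mv/(qB) = (4.65×10^-26)(4.82×10^4) / [(1×1.60×10^-19)(1.50×10^-3)] = 9.34 m.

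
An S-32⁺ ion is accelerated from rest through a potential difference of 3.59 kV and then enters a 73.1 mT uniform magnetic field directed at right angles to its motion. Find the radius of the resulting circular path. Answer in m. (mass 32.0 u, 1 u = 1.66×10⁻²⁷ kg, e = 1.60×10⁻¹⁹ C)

The kinetic energy gained is K = qV = (1×1.60×10^-19)(3590) = 5.74×10^-16 J.
v = √(2K/m) = 1.47×10^5 m/s.
r = mv/(qB) = (5.31×10^-26)(1.47×10^5) / [(1×1.60×10^-19)(0.0731)] = 0.668 m.

r ≈ 0.668 m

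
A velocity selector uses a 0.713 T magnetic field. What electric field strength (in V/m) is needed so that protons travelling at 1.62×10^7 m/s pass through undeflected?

E ≈ 1.16×10^7 V/m

qE = qvB ⇒ E = vB = (1.62×10^7)(0.713) = 1.16×10^7 V/m.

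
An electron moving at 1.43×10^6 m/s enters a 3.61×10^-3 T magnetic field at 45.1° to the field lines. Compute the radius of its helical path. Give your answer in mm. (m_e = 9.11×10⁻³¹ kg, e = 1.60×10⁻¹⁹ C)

r ≈ 1.60 mm

Only the perpendicular component v⊥ = v sin45.1° = 1.01×10^6 m/s is bent by the field.
r = m v⊥ /(qB) = (9.11×10^-31)(1.01×10^6) / [(1×1.60×10^-19)(3.61×10^-3)] = 1.60×10^-3 m.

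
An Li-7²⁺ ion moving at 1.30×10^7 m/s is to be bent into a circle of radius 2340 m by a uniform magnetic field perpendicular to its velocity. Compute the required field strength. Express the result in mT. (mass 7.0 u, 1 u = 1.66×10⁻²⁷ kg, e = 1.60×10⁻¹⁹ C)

B ≈ 0.202 mT

qvB = mv²/r gives B = mv/(qr).
B = (1.16×10^-26)(1.30×10^7) / [(2×1.60×10^-19)(2340)] = 2.02×10^-4 T.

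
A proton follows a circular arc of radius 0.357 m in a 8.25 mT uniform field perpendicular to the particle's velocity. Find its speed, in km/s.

From qvB = mv²/r, v = qBr/m.
v = (1×1.60×10^-19)(8.25×10^-3)(0.357) / (1.67×10^-27) = 2.82×10^5 m/s.

v ≈ 282 km/s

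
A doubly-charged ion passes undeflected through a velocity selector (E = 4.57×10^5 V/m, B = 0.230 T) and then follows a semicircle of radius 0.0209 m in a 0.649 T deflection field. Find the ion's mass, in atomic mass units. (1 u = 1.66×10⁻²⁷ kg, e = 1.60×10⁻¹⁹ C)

v = E/B₁ = 1.99×10^6 m/s.
From r = mv/(qB₂), m = qB₂r/v = (2×1.60×10^-19)(0.649)(0.0209) / (1.99×10^6) = 2.18×10^-27 kg.
In atomic mass units: m = 2.18×10^-27 / 1.66×10^-27 = 1.32 u.

m ≈ 1.32 u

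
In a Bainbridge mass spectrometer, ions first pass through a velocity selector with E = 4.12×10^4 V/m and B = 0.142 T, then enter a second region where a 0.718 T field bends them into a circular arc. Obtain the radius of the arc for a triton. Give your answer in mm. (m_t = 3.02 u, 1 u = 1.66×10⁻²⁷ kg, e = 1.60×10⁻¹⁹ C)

r ≈ 12.7 mm

The selector passes v = E/B = 4.12×10^4/0.142 = 2.90×10^5 m/s.
In the deflection region, r = mv/(qB₂) = (5.01×10^-27)(2.90×10^5) / [(1×1.60×10^-19)(0.718)] = 0.0127 m.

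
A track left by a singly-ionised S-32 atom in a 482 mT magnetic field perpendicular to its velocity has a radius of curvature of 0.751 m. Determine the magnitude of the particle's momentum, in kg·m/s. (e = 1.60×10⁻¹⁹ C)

p ≈ 5.79×10^-20 kg·m/s

Since qvB = mv²/r, the momentum p = mv = qBr.
p = (1×1.60×10^-19)(0.482)(0.751) = 5.79×10^-20 kg·m/s.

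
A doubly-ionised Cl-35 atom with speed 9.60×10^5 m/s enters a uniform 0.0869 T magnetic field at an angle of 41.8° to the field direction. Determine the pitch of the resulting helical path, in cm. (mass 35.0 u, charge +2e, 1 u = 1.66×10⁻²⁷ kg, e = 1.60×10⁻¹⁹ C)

pitch ≈ 939 cm

The velocity component along B is v∥ = v cos41.8° = 7.16×10^5 m/s.
The cyclotron period T = 2πm/(qB) = 1.31×10^-5 s is set by m, q, B alone.
Pitch = v∥·T = (7.16×10^5)(1.31×10^-5) = 9.39 m.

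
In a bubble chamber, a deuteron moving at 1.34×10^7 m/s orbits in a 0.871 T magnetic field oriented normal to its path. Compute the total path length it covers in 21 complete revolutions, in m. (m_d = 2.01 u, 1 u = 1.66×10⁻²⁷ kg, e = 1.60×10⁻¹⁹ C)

r = mv/(qB) = 0.321 m, so one revolution covers 2πr = 2.02 m.
In 21 revolutions: L = 21·2πr = 42.3 m.

L ≈ 42.3 m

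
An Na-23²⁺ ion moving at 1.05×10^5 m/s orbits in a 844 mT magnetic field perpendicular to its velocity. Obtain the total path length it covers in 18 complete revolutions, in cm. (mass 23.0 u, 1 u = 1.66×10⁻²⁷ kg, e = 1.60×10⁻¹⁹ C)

L ≈ 168 cm

r = mv/(qB) = 0.0148 m, so one revolution covers 2πr = 0.0933 m.
In 18 revolutions: L = 18·2πr = 1.68 m.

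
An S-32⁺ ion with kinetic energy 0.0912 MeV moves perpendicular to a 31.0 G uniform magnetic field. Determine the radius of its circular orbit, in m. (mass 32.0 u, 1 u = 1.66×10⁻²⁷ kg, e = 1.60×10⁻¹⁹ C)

r ≈ 79.4 m

Convert the energy: K = 0.0912 MeV = 1.46×10^-14 J.
v = √(2K/m) = √(2·1.46×10^-14/5.31×10^-26) = 7.41×10^5 m/s.
r = mv/(qB) = (5.31×10^-26)(7.41×10^5) / [(1×1.60×10^-19)(3.10×10^-3)] = 79.4 m.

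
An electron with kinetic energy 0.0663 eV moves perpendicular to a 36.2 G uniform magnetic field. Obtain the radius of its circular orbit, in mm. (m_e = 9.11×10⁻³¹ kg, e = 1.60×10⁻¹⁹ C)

Convert the energy: K = 0.0663 eV = 1.06×10^-20 J.
v = √(2K/m) = √(2·1.06×10^-20/9.11×10^-31) = 1.53×10^5 m/s.
r = mv/(qB) = (9.11×10^-31)(1.53×10^5) / [(1×1.60×10^-19)(3.62×10^-3)] = 2.40×10^-4 m.

r ≈ 0.240 mm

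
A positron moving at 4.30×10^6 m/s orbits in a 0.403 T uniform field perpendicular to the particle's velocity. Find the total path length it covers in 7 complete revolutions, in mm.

r = mv/(qB) = 6.08×10^-5 m, so one revolution covers 2πr = 3.82×10^-4 m.
In 7 revolutions: L = 7·2πr = 2.67×10^-3 m.

L ≈ 2.67 mm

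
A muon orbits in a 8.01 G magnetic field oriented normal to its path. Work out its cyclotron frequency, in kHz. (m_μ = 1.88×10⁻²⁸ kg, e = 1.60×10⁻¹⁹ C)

f = qB/(2πm) = (1×1.60×10^-19)(8.01×10^-4) / [2π(1.88×10^-28)] = 1.08×10^5 Hz.

f ≈ 108 kHz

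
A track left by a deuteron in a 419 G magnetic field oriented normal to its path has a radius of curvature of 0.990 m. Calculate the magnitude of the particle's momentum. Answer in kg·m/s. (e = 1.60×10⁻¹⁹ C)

Since qvB = mv²/r, the momentum p = mv = qBr.
p = (1×1.60×10^-19)(0.0419)(0.990) = 6.64×10^-21 kg·m/s.

p ≈ 6.64×10^-21 kg·m/s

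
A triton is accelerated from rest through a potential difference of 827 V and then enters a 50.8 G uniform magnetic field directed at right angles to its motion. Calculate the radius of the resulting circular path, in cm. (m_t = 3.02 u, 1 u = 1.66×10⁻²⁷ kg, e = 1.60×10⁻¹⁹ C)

The kinetic energy gained is K = qV = (1×1.60×10^-19)(827) = 1.32×10^-16 J.
v = √(2K/m) = 2.30×10^5 m/s.
r = mv/(qB) = (5.01×10^-27)(2.30×10^5) / [(1×1.60×10^-19)(5.08×10^-3)] = 1.42 m.

r ≈ 142 cm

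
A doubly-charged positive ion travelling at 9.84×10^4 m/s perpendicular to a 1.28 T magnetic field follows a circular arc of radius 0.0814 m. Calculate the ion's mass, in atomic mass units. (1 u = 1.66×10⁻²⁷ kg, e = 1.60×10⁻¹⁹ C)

qvB = mv²/r ⇒ m = qBr/v.
m = (2×1.60×10^-19)(1.28)(0.0814) / (9.84×10^4) = 3.39×10^-25 kg = 204 u.

m ≈ 204 u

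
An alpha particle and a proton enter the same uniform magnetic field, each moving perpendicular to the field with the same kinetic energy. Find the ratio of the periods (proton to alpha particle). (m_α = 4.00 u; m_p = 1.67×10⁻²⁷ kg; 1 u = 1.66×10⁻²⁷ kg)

ratio ≈ 0.503

T = 2πm/(qB) is independent of speed, so T₂/T₁ = (m₂/q₂)/(m₁/q₁).
T_{proton}/T_{alpha particle} = (1.67×10^-27/1e) / (6.64×10^-27/2e) = 0.503.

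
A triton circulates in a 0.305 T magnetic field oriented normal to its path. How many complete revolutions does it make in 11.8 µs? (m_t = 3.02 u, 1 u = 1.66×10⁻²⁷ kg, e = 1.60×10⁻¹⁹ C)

T = 2πm/(qB) = 2π(5.0132×10^-27) / [(1×1.60×10^-19)(0.305)] = 6.4547×10^-7 s.
N = t/T = 1.18×10^-5 / 6.4547×10^-7 ≈ 18.28, so 18 complete revolutions.

N = 18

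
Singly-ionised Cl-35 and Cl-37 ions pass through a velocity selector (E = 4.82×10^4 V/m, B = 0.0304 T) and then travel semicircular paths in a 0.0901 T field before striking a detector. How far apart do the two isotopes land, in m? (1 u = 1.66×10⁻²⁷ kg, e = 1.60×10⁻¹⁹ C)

Both emerge at v = E/B₁ = 1.59×10^6 m/s.
r = mv/(qB₂), so r₁ = 6.390 m and r₂ = 6.755 m, giving Δr = 0.365 m.
After a semicircle each ion lands a diameter 2r from the entry slit, so the separation is 2Δr = 0.730 m.

Δd ≈ 0.730 m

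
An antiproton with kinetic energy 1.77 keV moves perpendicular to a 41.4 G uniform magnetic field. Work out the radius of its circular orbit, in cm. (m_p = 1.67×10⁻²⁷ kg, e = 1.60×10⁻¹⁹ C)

r ≈ 147 cm

Convert the energy: K = 1.77 keV = 2.83×10^-16 J.
v = √(2K/m) = √(2·2.83×10^-16/1.67×10^-27) = 5.82×10^5 m/s.
r = mv/(qB) = (1.67×10^-27)(5.82×10^5) / [(1×1.60×10^-19)(4.14×10^-3)] = 1.47 m.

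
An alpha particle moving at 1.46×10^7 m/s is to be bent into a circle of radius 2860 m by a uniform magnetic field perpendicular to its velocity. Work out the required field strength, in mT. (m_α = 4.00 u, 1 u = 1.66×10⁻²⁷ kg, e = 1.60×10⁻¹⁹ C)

qvB = mv²/r gives B = mv/(qr).
B = (6.64×10^-27)(1.46×10^7) / [(2×1.60×10^-19)(2860)] = 1.06×10^-4 T.

B ≈ 0.106 mT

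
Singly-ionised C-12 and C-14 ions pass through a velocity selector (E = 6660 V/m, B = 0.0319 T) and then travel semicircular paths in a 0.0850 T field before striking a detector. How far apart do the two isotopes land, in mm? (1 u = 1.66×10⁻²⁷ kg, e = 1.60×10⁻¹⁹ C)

Δd ≈ 102 mm

Both emerge at v = E/B₁ = 2.09×10^5 m/s.
r = mv/(qB₂), so r₁ = 0.3058 m and r₂ = 0.3568 m, giving Δr = 0.0510 m.
After a semicircle each ion lands a diameter 2r from the entry slit, so the separation is 2Δr = 0.102 m.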